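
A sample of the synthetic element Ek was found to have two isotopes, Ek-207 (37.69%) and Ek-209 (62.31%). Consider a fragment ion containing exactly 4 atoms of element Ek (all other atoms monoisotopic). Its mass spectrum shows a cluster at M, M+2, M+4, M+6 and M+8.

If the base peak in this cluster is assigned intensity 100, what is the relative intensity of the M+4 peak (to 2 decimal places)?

Term probabilities: M 0.0202, M+2 0.1334, M+4 0.3309, M+6 0.3647, M+8 0.1507. Base peak = M+6.
P(M+6) = C(4,3) × 0.3769^1 × 0.6231^3 = 4 × 0.3769 × 0.24192082 = 0.364720 (base)
P(M+4) = C(4,2) × 0.3769^2 × 0.6231^2 = 6 × 0.14205361 × 0.38825361 = 0.330917
Relative intensity = 0.330917 / 0.364720 × 100 = 90.73

90.73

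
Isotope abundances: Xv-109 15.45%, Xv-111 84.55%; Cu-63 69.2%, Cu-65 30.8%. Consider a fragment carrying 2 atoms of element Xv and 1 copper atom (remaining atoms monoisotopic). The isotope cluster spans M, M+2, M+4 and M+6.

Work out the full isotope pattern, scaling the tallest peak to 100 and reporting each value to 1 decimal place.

2.9 : 32.7 : 100.0 : 38.3

Element Xv pattern (n=2): 0.02387025 : 0.2612595 : 0.71487025
Copper pattern (n=1): 0.6920 : 0.3080
Convolve the two distributions (both contribute in 2-u steps):
  M: 0.02387025×0.6920 = 0.016518
  M+2: 0.02387025×0.3080 + 0.2612595×0.6920 = 0.188144
  M+4: 0.2612595×0.3080 + 0.71487025×0.6920 = 0.575158
  M+6: 0.71487025×0.3080 = 0.220180
Scale to base peak (0.575158) = 100: 2.9 : 32.7 : 100.0 : 38.3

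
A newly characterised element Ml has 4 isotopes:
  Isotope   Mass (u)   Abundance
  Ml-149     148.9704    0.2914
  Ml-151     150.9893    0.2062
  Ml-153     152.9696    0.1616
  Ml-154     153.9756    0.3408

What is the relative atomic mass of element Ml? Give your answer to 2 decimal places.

The abundance-weighted mean is 0.2914 × 148.9704 + 0.2062 × 150.9893 + 0.1616 × 152.9696 + 0.3408 × 153.9756
= 43.40997 + 31.13399 + 24.71989 + 52.47488 = 151.73873 u

151.74 u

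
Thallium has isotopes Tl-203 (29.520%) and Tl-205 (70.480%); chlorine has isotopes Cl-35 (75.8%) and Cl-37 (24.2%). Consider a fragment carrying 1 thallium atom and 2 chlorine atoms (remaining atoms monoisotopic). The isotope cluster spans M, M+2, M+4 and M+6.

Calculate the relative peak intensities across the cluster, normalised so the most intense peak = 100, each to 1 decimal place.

Thallium pattern (n=1): 0.2952 : 0.7048
Chlorine pattern (n=2): 0.574564 : 0.366872 : 0.058564
Convolve the two distributions (both contribute in 2-u steps):
  M: 0.2952×0.574564 = 0.169611
  M+2: 0.2952×0.366872 + 0.7048×0.574564 = 0.513253
  M+4: 0.2952×0.058564 + 0.7048×0.366872 = 0.275859
  M+6: 0.7048×0.058564 = 0.041276
Scale to base peak (0.513253) = 100: 33.0 : 100.0 : 53.7 : 8.0

33.0 : 100.0 : 53.7 : 8.0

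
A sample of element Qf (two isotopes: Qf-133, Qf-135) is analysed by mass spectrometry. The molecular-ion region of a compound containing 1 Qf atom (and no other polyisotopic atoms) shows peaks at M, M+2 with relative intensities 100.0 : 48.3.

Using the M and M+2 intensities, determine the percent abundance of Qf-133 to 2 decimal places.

If p is the fraction of Qf that is Qf-133, then I(M+2)/I(M) = [C(1,1)·p^0·(1−p)] / p^1 = 1·(1−p)/p = 48.3/100.0 = 0.4830
(1−p)/p = 0.4830/1 = 0.4830  ⇒  p = 1/(1 + 0.4830) = 0.6743
Qf-133: 67.43%, Qf-135: 32.57%.

67.43%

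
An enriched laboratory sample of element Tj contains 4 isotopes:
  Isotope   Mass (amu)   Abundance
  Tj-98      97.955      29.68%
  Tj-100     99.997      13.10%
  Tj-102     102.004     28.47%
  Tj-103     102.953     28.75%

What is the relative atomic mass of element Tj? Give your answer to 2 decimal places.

100.81 amu

Average mass = Σ (abundance × isotope mass) = 0.2968 × 97.955 + 0.1310 × 99.997 + 0.2847 × 102.004 + 0.2875 × 102.953
= 29.0730 + 13.0996 + 29.0405 + 29.5990 = 100.8121 amu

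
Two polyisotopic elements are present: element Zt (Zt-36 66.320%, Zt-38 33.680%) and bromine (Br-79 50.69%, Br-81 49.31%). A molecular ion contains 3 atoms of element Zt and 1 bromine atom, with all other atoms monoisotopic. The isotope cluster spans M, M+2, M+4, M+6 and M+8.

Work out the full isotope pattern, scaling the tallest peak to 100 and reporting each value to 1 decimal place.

Element Zt pattern (n=3): 0.29169807 : 0.44440852 : 0.22568876 : 0.03820465
Bromine pattern (n=1): 0.5069 : 0.4931
Convolve the two distributions (both contribute in 2-u steps):
  M: 0.29169807×0.5069 = 0.147862
  M+2: 0.29169807×0.4931 + 0.44440852×0.5069 = 0.369107
  M+4: 0.44440852×0.4931 + 0.22568876×0.5069 = 0.333539
  M+6: 0.22568876×0.4931 + 0.03820465×0.5069 = 0.130653
  M+8: 0.03820465×0.4931 = 0.018839
Scale to base peak (0.369107) = 100: 40.1 : 100.0 : 90.4 : 35.4 : 5.1

40.1 : 100.0 : 90.4 : 35.4 : 5.1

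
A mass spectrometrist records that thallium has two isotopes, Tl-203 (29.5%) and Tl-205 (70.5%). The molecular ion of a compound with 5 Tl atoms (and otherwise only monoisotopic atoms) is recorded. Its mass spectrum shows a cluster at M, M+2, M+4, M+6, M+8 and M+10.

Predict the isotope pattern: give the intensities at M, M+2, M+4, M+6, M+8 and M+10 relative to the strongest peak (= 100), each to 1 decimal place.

0.6 : 7.3 : 35.0 : 83.7 : 100.0 : 47.8

The 5 Tl atoms are independent, so intensities follow the terms of (0.295 + 0.705)^5.
P(M) = 0.295^5 = 0.002234
P(M+2) = 5 × 0.295^4 × 0.705^1 = 0.026696
P(M+4) = 10 × 0.295^3 × 0.705^2 = 0.127598
P(M+6) = 10 × 0.295^2 × 0.705^3 = 0.304938
P(M+8) = 5 × 0.295^1 × 0.705^4 = 0.364375
P(M+10) = 0.705^5 = 0.174159
The M+8 peak is largest (0.364375); scaling to 100 gives 0.6 : 7.3 : 35.0 : 83.7 : 100.0 : 47.8.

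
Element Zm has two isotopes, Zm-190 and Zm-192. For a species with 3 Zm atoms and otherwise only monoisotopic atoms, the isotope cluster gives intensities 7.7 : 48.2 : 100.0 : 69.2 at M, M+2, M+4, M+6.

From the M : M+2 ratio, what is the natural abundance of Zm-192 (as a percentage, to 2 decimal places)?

Write p for the Zm-190 fraction. I(M+2)/I(M) = [C(3,1)·p^2·(1−p)] / p^3 = 3·(1−p)/p = 48.2/7.7 = 6.2597
(1−p)/p = 6.2597/3 = 2.0866  ⇒  p = 1/(1 + 2.0866) = 0.3240
Zm-190: 32.40%, Zm-192: 67.60%.

67.60%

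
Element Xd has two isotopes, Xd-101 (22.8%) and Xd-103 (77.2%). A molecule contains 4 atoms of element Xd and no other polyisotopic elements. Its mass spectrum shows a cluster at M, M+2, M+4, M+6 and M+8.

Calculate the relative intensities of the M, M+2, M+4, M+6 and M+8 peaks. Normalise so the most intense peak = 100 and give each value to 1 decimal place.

Each Xd atom is independently Xd-101 (p = 0.228) or Xd-103 (q = 0.772); the cluster is the binomial expansion (p + q)^4.
P(M) = 0.228^4 = 0.002702
P(M+2) = 4 × 0.228^3 × 0.772^1 = 0.036600
P(M+4) = 6 × 0.228^2 × 0.772^2 = 0.185890
P(M+6) = 4 × 0.228^1 × 0.772^3 = 0.419611
P(M+8) = 0.772^4 = 0.355197
The M+6 peak is largest (0.419611); scaling to 100 gives 0.6 : 8.7 : 44.3 : 100.0 : 84.6.

0.6 : 8.7 : 44.3 : 100.0 : 84.6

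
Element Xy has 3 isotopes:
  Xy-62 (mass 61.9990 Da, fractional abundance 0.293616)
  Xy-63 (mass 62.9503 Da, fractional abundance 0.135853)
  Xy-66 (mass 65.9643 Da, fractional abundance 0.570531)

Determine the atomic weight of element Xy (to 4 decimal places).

64.3906 Da

Weight each isotope mass by its fractional abundance: 0.293616 × 61.9990 + 0.135853 × 62.9503 + 0.570531 × 65.9643
= 18.20390 + 8.55199 + 37.63468 = 64.39057 Da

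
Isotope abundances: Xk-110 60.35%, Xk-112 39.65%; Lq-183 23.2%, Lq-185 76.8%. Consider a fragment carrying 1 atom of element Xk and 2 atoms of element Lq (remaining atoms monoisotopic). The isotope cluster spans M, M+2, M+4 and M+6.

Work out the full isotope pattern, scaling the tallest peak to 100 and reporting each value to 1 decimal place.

6.5 : 47.5 : 100.0 : 47.0

Element Xk pattern (n=1): 0.6035 : 0.3965
Element Lq pattern (n=2): 0.053824 : 0.356352 : 0.589824
Convolve the two distributions (both contribute in 2-u steps):
  M: 0.6035×0.053824 = 0.032483
  M+2: 0.6035×0.356352 + 0.3965×0.053824 = 0.236400
  M+4: 0.6035×0.589824 + 0.3965×0.356352 = 0.497252
  M+6: 0.3965×0.589824 = 0.233865
Scale to base peak (0.497252) = 100: 6.5 : 47.5 : 100.0 : 47.0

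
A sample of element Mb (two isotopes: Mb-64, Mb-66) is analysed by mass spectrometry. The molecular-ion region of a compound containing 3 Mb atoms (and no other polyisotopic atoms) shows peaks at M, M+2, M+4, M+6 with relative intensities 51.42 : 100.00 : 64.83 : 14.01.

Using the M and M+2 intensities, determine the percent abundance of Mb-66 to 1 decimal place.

If p is the fraction of Mb that is Mb-64, then I(M+2)/I(M) = [C(3,1)·p^2·(1−p)] / p^3 = 3·(1−p)/p = 100.00/51.42 = 1.9448
(1−p)/p = 1.9448/3 = 0.6483  ⇒  p = 1/(1 + 0.6483) = 0.6067
Mb-64: 60.7%, Mb-66: 39.3%.

39.3%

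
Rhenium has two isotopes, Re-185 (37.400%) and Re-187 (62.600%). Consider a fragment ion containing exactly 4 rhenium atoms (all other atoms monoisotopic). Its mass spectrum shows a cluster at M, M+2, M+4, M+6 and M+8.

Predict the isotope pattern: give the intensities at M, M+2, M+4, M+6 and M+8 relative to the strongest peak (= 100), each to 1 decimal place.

Expanding (0.37400 + 0.62600)^4:
P(M) = 0.37400^4 = 0.019565
P(M+2) = 4 × 0.37400^3 × 0.62600^1 = 0.130993
P(M+4) = 6 × 0.37400^2 × 0.62600^2 = 0.328884
P(M+6) = 4 × 0.37400^1 × 0.62600^3 = 0.366990
P(M+8) = 0.62600^4 = 0.153567
The M+6 peak is largest (0.366990); scaling to 100 gives 5.3 : 35.7 : 89.6 : 100.0 : 41.8.

5.3 : 35.7 : 89.6 : 100.0 : 41.8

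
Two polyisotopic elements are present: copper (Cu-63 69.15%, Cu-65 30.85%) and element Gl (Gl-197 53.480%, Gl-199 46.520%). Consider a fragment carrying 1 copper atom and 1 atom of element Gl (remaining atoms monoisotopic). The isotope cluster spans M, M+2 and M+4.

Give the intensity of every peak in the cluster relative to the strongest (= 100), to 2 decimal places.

75.99 : 100.00 : 29.49

Copper pattern (n=1): 0.6915 : 0.3085
Element Gl pattern (n=1): 0.5348 : 0.4652
Convolve the two distributions (both contribute in 2-u steps):
  M: 0.6915×0.5348 = 0.369814
  M+2: 0.6915×0.4652 + 0.3085×0.5348 = 0.486672
  M+4: 0.3085×0.4652 = 0.143514
Scale to base peak (0.486672) = 100: 75.99 : 100.00 : 29.49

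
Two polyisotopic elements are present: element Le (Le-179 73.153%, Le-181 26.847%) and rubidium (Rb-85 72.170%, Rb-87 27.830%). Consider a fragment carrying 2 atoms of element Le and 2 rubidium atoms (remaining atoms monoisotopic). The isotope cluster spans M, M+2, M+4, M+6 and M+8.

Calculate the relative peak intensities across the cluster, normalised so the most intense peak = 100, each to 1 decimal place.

66.4 : 100.0 : 56.4 : 14.2 : 1.3

Element Le pattern (n=2): 0.53513614 : 0.39278772 : 0.07207614
Rubidium pattern (n=2): 0.52085089 : 0.40169822 : 0.07745089
Convolve the two distributions (both contribute in 2-u steps):
  M: 0.53513614×0.52085089 = 0.278726
  M+2: 0.53513614×0.40169822 + 0.39278772×0.52085089 = 0.419547
  M+4: 0.53513614×0.07745089 + 0.39278772×0.40169822 + 0.07207614×0.52085089 = 0.236770
  M+6: 0.39278772×0.07745089 + 0.07207614×0.40169822 = 0.059375
  M+8: 0.07207614×0.07745089 = 0.005582
Scale to base peak (0.419547) = 100: 66.4 : 100.0 : 56.4 : 14.2 : 1.3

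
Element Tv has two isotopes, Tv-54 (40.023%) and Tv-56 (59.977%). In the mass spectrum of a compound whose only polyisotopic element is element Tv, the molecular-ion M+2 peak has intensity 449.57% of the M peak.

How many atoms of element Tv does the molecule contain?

For n independent Tv atoms, I(M+2)/I(M) = n · (abundance Tv-56) / (abundance Tv-54) = n · 0.59977/0.40023.
n = 4.4957 × 0.40023/0.59977 = 3.00 ≈ 3

3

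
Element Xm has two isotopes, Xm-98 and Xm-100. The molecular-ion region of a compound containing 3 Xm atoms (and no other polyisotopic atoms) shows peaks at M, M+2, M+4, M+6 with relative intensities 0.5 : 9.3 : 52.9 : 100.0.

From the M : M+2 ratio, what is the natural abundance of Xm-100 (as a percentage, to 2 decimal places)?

Write p for the Xm-98 fraction. I(M+2)/I(M) = [C(3,1)·p^2·(1−p)] / p^3 = 3·(1−p)/p = 9.3/0.5 = 18.6000
(1−p)/p = 18.6000/3 = 6.2000  ⇒  p = 1/(1 + 6.2000) = 0.1389
Xm-98: 13.89%, Xm-100: 86.11%.

86.11%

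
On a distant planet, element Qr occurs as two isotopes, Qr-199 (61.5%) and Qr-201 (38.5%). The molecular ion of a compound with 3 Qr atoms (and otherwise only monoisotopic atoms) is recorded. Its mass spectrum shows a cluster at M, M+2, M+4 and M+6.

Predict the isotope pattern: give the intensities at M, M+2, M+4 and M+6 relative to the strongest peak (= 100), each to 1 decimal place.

Each Qr atom is independently Qr-199 (p = 0.615) or Qr-201 (q = 0.385); the cluster is the binomial expansion (p + q)^3.
P(M) = 0.615^3 = 0.232608
P(M+2) = 3 × 0.615^2 × 0.385^1 = 0.436850
P(M+4) = 3 × 0.615^1 × 0.385^2 = 0.273475
P(M+6) = 0.385^3 = 0.057067
The M+2 peak is largest (0.436850); scaling to 100 gives 53.2 : 100.0 : 62.6 : 13.1.

53.2 : 100.0 : 62.6 : 13.1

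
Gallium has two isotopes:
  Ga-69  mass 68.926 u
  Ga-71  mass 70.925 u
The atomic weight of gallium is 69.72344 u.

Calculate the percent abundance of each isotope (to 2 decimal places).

Let x be the fractional abundance of Ga-69; then Ga-71 has abundance 1 − x.
68.926·x + 70.925·(1 − x) = 69.72344
(68.926 − 70.925)·x = 69.72344 − 70.925
x = -1.20156 / -1.999 = 0.60108 → 60.11% Ga-69, 39.89% Ga-71.

Ga-69: 60.11%, Ga-71: 39.89%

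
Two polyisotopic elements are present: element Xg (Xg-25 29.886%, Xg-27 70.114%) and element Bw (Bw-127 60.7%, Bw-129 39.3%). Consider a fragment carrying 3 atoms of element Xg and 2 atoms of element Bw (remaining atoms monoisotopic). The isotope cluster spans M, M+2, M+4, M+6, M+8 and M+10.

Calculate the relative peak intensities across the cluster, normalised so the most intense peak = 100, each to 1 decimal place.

2.7 : 22.4 : 69.9 : 100.0 : 63.5 : 14.5

Element Xg pattern (n=3): 0.02669337 : 0.18787179 : 0.44075631 : 0.34467853
Element Bw pattern (n=2): 0.368449 : 0.477102 : 0.154449
Convolve the two distributions (both contribute in 2-u steps):
  M: 0.02669337×0.368449 = 0.009835
  M+2: 0.02669337×0.477102 + 0.18787179×0.368449 = 0.081957
  M+4: 0.02669337×0.154449 + 0.18787179×0.477102 + 0.44075631×0.368449 = 0.256153
  M+6: 0.18787179×0.154449 + 0.44075631×0.477102 + 0.34467853×0.368449 = 0.366299
  M+8: 0.44075631×0.154449 + 0.34467853×0.477102 = 0.232521
  M+10: 0.34467853×0.154449 = 0.053235
Scale to base peak (0.366299) = 100: 2.7 : 22.4 : 69.9 : 100.0 : 63.5 : 14.5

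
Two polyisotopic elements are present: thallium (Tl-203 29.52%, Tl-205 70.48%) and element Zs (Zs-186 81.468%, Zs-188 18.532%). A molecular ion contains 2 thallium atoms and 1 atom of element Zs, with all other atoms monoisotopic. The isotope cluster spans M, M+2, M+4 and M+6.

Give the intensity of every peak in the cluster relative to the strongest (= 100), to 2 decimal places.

Thallium pattern (n=2): 0.08714304 : 0.41611392 : 0.49674304
Element Zs pattern (n=1): 0.81468 : 0.18532
Convolve the two distributions (both contribute in 2-u steps):
  M: 0.08714304×0.81468 = 0.070994
  M+2: 0.08714304×0.18532 + 0.41611392×0.81468 = 0.355149
  M+4: 0.41611392×0.18532 + 0.49674304×0.81468 = 0.481801
  M+6: 0.49674304×0.18532 = 0.092056
Scale to base peak (0.481801) = 100: 14.74 : 73.71 : 100.00 : 19.11

14.74 : 73.71 : 100.00 : 19.11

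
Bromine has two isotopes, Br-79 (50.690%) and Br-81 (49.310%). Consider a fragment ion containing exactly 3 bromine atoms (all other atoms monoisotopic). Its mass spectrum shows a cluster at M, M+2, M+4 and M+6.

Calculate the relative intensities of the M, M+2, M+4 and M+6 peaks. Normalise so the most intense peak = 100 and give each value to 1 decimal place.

34.3 : 100.0 : 97.3 : 31.5

The 3 Br atoms are independent, so intensities follow the terms of (0.50690 + 0.49310)^3.
P(M) = 0.50690^3 = 0.130247
P(M+2) = 3 × 0.50690^2 × 0.49310^1 = 0.380103
P(M+4) = 3 × 0.50690^1 × 0.49310^2 = 0.369755
P(M+6) = 0.49310^3 = 0.119896
The M+2 peak is largest (0.380103); scaling to 100 gives 34.3 : 100.0 : 97.3 : 31.5.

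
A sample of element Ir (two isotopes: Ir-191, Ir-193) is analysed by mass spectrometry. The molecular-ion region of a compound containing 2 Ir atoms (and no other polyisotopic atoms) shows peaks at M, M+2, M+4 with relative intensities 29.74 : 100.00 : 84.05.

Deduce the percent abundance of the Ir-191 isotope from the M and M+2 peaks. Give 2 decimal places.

Write p for the Ir-191 fraction. I(M+2)/I(M) = [C(2,1)·p^1·(1−p)] / p^2 = 2·(1−p)/p = 100.00/29.74 = 3.3625
(1−p)/p = 3.3625/2 = 1.6812  ⇒  p = 1/(1 + 1.6812) = 0.3730
Ir-191: 37.30%, Ir-193: 62.70%.

37.30%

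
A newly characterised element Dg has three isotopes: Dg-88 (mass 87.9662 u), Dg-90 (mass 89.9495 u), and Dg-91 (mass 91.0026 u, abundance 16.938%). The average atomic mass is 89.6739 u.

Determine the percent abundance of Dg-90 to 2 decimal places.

The remaining 83.062% is split between Dg-88 (fraction x) and Dg-90 (fraction 0.83062 − x).
Substituting: 87.9662x + 89.9495(0.83062 − x) = 74.259879612
(87.9662 − 89.9495)x = -0.453974078  ⇒  x = 0.22890, y = 0.60172
Dg-88: 22.89%, Dg-90: 60.17%.

60.17%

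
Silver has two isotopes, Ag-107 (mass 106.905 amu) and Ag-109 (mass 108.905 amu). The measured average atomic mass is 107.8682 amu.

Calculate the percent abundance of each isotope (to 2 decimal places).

Ag-107: 51.84%, Ag-109: 48.16%

Writing the weighted mean with unknown fraction x of Ag-107:
106.905·x + 108.905·(1 − x) = 107.8682
(106.905 − 108.905)·x = 107.8682 − 108.905
x = -1.0368 / -2.000 = 0.51840 → 51.84% Ag-107, 48.16% Ag-109.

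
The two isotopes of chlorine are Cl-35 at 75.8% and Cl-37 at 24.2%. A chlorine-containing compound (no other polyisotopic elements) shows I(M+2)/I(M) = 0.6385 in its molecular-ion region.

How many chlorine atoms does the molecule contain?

For n independent Cl atoms, I(M+2)/I(M) = n · (abundance Cl-37) / (abundance Cl-35) = n · 0.242/0.758.
n = 0.6385 × 0.758/0.242 = 2.00 ≈ 2

2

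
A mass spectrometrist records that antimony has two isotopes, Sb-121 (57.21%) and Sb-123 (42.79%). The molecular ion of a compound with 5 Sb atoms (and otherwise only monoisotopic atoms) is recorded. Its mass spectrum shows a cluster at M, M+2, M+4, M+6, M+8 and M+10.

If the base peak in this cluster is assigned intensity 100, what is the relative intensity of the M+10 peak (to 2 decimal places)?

4.18

Term probabilities: M 0.0613, M+2 0.2292, M+4 0.3428, M+6 0.2564, M+8 0.0959, M+10 0.0143. Base peak = M+4.
P(M+4) = C(5,2) × 0.5721^3 × 0.4279^2 = 10 × 0.18724742 × 0.18309841 = 0.342847 (base)
P(M+10) = C(5,5) × 0.5721^0 × 0.4279^5 = 1 × 1.0000 × 0.01434536 = 0.014345
Relative intensity = 0.014345 / 0.342847 × 100 = 4.18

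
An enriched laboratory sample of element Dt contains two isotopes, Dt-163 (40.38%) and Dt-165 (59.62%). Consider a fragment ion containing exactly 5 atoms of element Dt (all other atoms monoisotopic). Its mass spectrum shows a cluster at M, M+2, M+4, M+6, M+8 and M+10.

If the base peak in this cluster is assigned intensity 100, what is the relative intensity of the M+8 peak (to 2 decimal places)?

(0.4038 + 0.5962)^5 gives M 0.0107, M+2 0.0793, M+4 0.2340, M+6 0.3455, M+8 0.2551, M+10 0.0753; the largest is M+6.
P(M+6) = C(5,3) × 0.4038^2 × 0.5962^3 = 10 × 0.16305444 × 0.21192194 = 0.345548 (base)
P(M+8) = C(5,4) × 0.4038^1 × 0.5962^4 = 5 × 0.4038 × 0.12634786 = 0.255096
Relative intensity = 0.255096 / 0.345548 × 100 = 73.82

73.82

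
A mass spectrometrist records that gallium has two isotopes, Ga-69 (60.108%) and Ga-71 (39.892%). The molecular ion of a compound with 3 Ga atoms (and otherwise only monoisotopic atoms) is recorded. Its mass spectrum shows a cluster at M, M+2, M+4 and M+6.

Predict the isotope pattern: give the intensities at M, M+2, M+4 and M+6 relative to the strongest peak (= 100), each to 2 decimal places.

Expanding (0.60108 + 0.39892)^3:
P(M) = 0.60108^3 = 0.217169
P(M+2) = 3 × 0.60108^2 × 0.39892^1 = 0.432386
P(M+4) = 3 × 0.60108^1 × 0.39892^2 = 0.286963
P(M+6) = 0.39892^3 = 0.063483
The M+2 peak is largest (0.432386); scaling to 100 gives 50.23 : 100.00 : 66.37 : 14.68.

50.23 : 100.00 : 66.37 : 14.68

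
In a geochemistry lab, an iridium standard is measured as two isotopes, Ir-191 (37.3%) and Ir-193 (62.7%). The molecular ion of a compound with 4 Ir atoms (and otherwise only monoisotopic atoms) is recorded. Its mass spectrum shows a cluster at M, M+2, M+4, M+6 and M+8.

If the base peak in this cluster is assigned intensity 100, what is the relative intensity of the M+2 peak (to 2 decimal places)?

(0.373 + 0.627)^4 gives M 0.0194, M+2 0.1302, M+4 0.3282, M+6 0.3678, M+8 0.1546; the largest is M+6.
P(M+6) = C(4,3) × 0.373^1 × 0.627^3 = 4 × 0.3730 × 0.24649188 = 0.367766 (base)
P(M+2) = C(4,1) × 0.373^3 × 0.627^1 = 4 × 0.05189512 × 0.6270 = 0.130153
Relative intensity = 0.130153 / 0.367766 × 100 = 35.39

35.39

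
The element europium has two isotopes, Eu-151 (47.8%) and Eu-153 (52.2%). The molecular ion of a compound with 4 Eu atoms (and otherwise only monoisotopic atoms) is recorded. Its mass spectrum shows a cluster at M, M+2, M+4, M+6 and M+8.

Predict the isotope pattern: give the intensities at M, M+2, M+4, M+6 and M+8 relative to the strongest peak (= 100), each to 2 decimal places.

The 4 Eu atoms are independent, so intensities follow the terms of (0.478 + 0.522)^4.
P(M) = 0.478^4 = 0.052205
P(M+2) = 4 × 0.478^3 × 0.522^1 = 0.228042
P(M+4) = 6 × 0.478^2 × 0.522^2 = 0.373549
P(M+6) = 4 × 0.478^1 × 0.522^3 = 0.271956
P(M+8) = 0.522^4 = 0.074248
The M+4 peak is largest (0.373549); scaling to 100 gives 13.98 : 61.05 : 100.00 : 72.80 : 19.88.

13.98 : 61.05 : 100.00 : 72.80 : 19.88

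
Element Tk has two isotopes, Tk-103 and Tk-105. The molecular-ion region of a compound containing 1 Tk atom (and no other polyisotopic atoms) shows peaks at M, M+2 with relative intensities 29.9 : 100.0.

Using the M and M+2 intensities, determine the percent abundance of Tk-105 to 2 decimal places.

Write p for the Tk-103 fraction. I(M+2)/I(M) = [C(1,1)·p^0·(1−p)] / p^1 = 1·(1−p)/p = 100.0/29.9 = 3.3445
(1−p)/p = 3.3445/1 = 3.3445  ⇒  p = 1/(1 + 3.3445) = 0.2302
Tk-103: 23.02%, Tk-105: 76.98%.

76.98%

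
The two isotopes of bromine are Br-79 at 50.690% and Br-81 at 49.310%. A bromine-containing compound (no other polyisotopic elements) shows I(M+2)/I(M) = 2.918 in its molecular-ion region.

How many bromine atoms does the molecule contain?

With n Br atoms, P(M+2)/P(M) = C(n,1)·p^(n−1)q / p^n = n·q/p = n · 0.49310/0.50690.
n = 2.918 × 0.50690/0.49310 = 3.00 ≈ 3

3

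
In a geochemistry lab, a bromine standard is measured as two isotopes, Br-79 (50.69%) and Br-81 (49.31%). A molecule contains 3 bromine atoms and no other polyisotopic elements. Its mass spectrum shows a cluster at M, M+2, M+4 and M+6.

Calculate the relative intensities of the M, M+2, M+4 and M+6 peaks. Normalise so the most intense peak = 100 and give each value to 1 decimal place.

Expanding (0.5069 + 0.4931)^3:
P(M) = 0.5069^3 = 0.130247
P(M+2) = 3 × 0.5069^2 × 0.4931^1 = 0.380103
P(M+4) = 3 × 0.5069^1 × 0.4931^2 = 0.369755
P(M+6) = 0.4931^3 = 0.119896
The M+2 peak is largest (0.380103); scaling to 100 gives 34.3 : 100.0 : 97.3 : 31.5.

34.3 : 100.0 : 97.3 : 31.5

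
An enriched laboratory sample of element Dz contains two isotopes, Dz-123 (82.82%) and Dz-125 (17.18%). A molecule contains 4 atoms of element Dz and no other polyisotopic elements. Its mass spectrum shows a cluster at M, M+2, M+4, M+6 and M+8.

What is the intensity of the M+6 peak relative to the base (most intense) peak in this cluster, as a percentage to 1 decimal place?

Term probabilities: M 0.4705, M+2 0.3904, M+4 0.1215, M+6 0.0168, M+8 0.0009. Base peak = M.
P(M) = C(4,0) × 0.8282^4 × 0.1718^0 = 1 × 0.47047972 × 1.0000 = 0.470480 (base)
P(M+6) = C(4,3) × 0.8282^1 × 0.1718^3 = 4 × 0.8282 × 0.00507072 = 0.016798
Relative intensity = 0.016798 / 0.470480 × 100 = 3.6

3.6%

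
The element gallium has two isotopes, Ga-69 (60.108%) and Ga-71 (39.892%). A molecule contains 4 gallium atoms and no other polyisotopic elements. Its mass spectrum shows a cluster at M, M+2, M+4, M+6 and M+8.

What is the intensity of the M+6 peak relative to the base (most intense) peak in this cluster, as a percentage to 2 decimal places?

Binomial terms of (0.60108 + 0.39892)^4: M 0.1305, M+2 0.3465, M+4 0.3450, M+6 0.1526, M+8 0.0253 → M+2 is the base peak.
P(M+2) = C(4,1) × 0.60108^3 × 0.39892^1 = 4 × 0.2171685 × 0.39892 = 0.346531 (base)
P(M+6) = C(4,3) × 0.60108^1 × 0.39892^3 = 4 × 0.60108 × 0.063483 = 0.152633
Relative intensity = 0.152633 / 0.346531 × 100 = 44.05

44.05%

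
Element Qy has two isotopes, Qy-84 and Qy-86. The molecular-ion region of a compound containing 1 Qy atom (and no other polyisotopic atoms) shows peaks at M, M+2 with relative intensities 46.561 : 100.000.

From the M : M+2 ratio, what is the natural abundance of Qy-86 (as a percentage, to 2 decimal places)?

68.23%

Let p = fractional abundance of Qy-84. I(M+2)/I(M) = [C(1,1)·p^0·(1−p)] / p^1 = 1·(1−p)/p = 100.000/46.561 = 2.1477
(1−p)/p = 2.1477/1 = 2.1477  ⇒  p = 1/(1 + 2.1477) = 0.3177
Qy-84: 31.77%, Qy-86: 68.23%.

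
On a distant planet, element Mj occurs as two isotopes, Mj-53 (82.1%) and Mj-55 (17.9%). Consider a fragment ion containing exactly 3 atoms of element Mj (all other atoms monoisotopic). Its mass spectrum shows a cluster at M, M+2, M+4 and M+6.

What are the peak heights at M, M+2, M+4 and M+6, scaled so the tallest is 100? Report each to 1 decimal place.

Expanding (0.821 + 0.179)^3:
P(M) = 0.821^3 = 0.553388
P(M+2) = 3 × 0.821^2 × 0.179^1 = 0.361960
P(M+4) = 3 × 0.821^1 × 0.179^2 = 0.078917
P(M+6) = 0.179^3 = 0.005735
The M peak is largest (0.553388); scaling to 100 gives 100.0 : 65.4 : 14.3 : 1.0.

100.0 : 65.4 : 14.3 : 1.0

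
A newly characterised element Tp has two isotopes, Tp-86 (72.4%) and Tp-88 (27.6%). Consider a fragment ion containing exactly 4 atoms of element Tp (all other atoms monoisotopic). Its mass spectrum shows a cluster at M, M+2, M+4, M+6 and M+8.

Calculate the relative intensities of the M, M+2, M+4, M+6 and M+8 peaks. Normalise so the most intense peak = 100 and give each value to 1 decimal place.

Each Tp atom is independently Tp-86 (p = 0.724) or Tp-88 (q = 0.276); the cluster is the binomial expansion (p + q)^4.
P(M) = 0.724^4 = 0.274760
P(M+2) = 4 × 0.724^3 × 0.276^1 = 0.418972
P(M+4) = 6 × 0.724^2 × 0.276^2 = 0.239578
P(M+6) = 4 × 0.724^1 × 0.276^3 = 0.060887
P(M+8) = 0.276^4 = 0.005803
The M+2 peak is largest (0.418972); scaling to 100 gives 65.6 : 100.0 : 57.2 : 14.5 : 1.4.

65.6 : 100.0 : 57.2 : 14.5 : 1.4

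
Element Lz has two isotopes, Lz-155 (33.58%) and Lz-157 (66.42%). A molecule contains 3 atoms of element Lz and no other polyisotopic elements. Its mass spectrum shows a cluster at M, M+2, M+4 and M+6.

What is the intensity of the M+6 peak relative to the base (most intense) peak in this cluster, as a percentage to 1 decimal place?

Term probabilities: M 0.0379, M+2 0.2247, M+4 0.4444, M+6 0.2930. Base peak = M+4.
P(M+4) = C(3,2) × 0.3358^1 × 0.6642^2 = 3 × 0.3358 × 0.44116164 = 0.444426 (base)
P(M+6) = C(3,3) × 0.3358^0 × 0.6642^3 = 1 × 1.0000 × 0.29301956 = 0.293020
Relative intensity = 0.293020 / 0.444426 × 100 = 65.9

65.9%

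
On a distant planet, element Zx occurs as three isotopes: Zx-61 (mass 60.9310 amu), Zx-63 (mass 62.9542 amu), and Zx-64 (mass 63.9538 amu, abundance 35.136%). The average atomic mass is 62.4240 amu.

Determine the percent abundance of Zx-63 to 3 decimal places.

21.298%

Let x and y be the fractions of Zx-61 and Zx-63. Then x + y = 1 − 0.35136 = 0.64864 and 60.9310x + 62.9542y = 62.4240 − 0.35136×63.9538 = 39.953192832.
Substituting: 60.9310x + 62.9542(0.64864 − x) = 39.953192832
(60.9310 − 62.9542)x = -0.881419456  ⇒  x = 0.43566, y = 0.21298
Zx-61: 43.566%, Zx-63: 21.298%.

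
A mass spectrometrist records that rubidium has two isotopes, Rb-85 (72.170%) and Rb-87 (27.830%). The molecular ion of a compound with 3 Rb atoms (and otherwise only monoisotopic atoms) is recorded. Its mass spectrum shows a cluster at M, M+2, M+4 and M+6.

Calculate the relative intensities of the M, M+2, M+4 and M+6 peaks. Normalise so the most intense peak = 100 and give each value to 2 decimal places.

86.44 : 100.00 : 38.56 : 4.96

Each Rb atom is independently Rb-85 (p = 0.72170) or Rb-87 (q = 0.27830); the cluster is the binomial expansion (p + q)^3.
P(M) = 0.72170^3 = 0.375898
P(M+2) = 3 × 0.72170^2 × 0.27830^1 = 0.434858
P(M+4) = 3 × 0.72170^1 × 0.27830^2 = 0.167689
P(M+6) = 0.27830^3 = 0.021555
The M+2 peak is largest (0.434858); scaling to 100 gives 86.44 : 100.00 : 38.56 : 4.96.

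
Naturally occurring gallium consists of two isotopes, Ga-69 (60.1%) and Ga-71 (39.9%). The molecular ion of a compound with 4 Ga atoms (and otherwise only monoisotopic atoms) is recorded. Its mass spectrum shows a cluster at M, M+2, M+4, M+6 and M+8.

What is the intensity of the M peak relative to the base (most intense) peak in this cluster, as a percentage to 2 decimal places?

37.66%

Binomial terms of (0.601 + 0.399)^4: M 0.1305, M+2 0.3465, M+4 0.3450, M+6 0.1527, M+8 0.0253 → M+2 is the base peak.
P(M+2) = C(4,1) × 0.601^3 × 0.399^1 = 4 × 0.2170818 × 0.3990 = 0.346463 (base)
P(M) = C(4,0) × 0.601^4 × 0.399^0 = 1 × 0.13046616 × 1.0000 = 0.130466
Relative intensity = 0.130466 / 0.346463 × 100 = 37.66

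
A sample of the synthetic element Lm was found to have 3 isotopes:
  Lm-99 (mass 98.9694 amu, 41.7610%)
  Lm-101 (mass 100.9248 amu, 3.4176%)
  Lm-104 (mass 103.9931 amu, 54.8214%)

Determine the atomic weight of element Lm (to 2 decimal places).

Ar = Σ fᵢ·mᵢ = 0.417610 × 98.9694 + 0.034176 × 100.9248 + 0.548214 × 103.9931
= 41.33061 + 3.44921 + 57.01047 = 101.79029 amu

101.79 amu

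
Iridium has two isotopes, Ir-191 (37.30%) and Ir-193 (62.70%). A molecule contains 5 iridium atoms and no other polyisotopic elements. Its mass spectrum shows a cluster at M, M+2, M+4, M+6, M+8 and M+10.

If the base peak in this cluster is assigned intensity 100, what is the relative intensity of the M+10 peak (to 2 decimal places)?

28.26

Binomial terms of (0.3730 + 0.6270)^5: M 0.0072, M+2 0.0607, M+4 0.2040, M+6 0.3429, M+8 0.2882, M+10 0.0969 → M+6 is the base peak.
P(M+6) = C(5,3) × 0.3730^2 × 0.6270^3 = 10 × 0.139129 × 0.24649188 = 0.342942 (base)
P(M+10) = C(5,5) × 0.3730^0 × 0.6270^5 = 1 × 1.0000 × 0.09690311 = 0.096903
Relative intensity = 0.096903 / 0.342942 × 100 = 28.26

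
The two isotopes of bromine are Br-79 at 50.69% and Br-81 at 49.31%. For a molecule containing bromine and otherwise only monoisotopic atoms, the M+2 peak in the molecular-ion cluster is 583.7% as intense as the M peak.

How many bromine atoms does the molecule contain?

The M+2/M ratio from n Br atoms is n · q/p = n · 0.4931/0.5069.
n = 5.837 × 0.5069/0.4931 = 6.00 ≈ 6

6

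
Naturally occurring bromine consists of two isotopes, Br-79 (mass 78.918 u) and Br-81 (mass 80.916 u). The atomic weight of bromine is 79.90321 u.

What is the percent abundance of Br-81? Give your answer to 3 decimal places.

49.310%

Let x be the fractional abundance of Br-79; then Br-81 has abundance 1 − x.
78.918·x + 80.916·(1 − x) = 79.90321
(78.918 − 80.916)·x = 79.90321 − 80.916
x = -1.01279 / -1.998 = 0.50690 → 50.690% Br-79, 49.310% Br-81.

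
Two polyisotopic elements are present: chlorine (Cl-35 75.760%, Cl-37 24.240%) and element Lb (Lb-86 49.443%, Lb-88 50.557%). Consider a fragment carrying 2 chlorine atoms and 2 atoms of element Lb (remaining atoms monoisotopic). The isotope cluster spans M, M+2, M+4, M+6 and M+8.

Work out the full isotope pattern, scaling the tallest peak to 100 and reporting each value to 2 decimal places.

37.24 : 100.00 : 91.49 : 32.72 : 3.99

Chlorine pattern (n=2): 0.57395776 : 0.36728448 : 0.05875776
Element Lb pattern (n=2): 0.24446102 : 0.49993795 : 0.25560102
Convolve the two distributions (both contribute in 2-u steps):
  M: 0.57395776×0.24446102 = 0.140310
  M+2: 0.57395776×0.49993795 + 0.36728448×0.24446102 = 0.376730
  M+4: 0.57395776×0.25560102 + 0.36728448×0.49993795 + 0.05875776×0.24446102 = 0.344688
  M+6: 0.36728448×0.25560102 + 0.05875776×0.49993795 = 0.123254
  M+8: 0.05875776×0.25560102 = 0.015019
Scale to base peak (0.376730) = 100: 37.24 : 100.00 : 91.49 : 32.72 : 3.99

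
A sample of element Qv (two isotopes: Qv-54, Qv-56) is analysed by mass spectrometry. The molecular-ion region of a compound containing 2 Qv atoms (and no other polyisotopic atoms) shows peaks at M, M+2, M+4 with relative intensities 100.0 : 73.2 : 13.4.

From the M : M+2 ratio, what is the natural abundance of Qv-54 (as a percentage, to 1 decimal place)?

73.2%

If p is the fraction of Qv that is Qv-54, then I(M+2)/I(M) = [C(2,1)·p^1·(1−p)] / p^2 = 2·(1−p)/p = 73.2/100.0 = 0.7320
(1−p)/p = 0.7320/2 = 0.3660  ⇒  p = 1/(1 + 0.3660) = 0.7321
Qv-54: 73.2%, Qv-56: 26.8%.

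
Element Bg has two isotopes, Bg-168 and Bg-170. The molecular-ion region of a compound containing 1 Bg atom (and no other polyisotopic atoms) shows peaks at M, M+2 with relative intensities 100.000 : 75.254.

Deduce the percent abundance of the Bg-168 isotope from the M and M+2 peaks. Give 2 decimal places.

57.06%

Write p for the Bg-168 fraction. I(M+2)/I(M) = [C(1,1)·p^0·(1−p)] / p^1 = 1·(1−p)/p = 75.254/100.000 = 0.7525
(1−p)/p = 0.7525/1 = 0.7525  ⇒  p = 1/(1 + 0.7525) = 0.5706
Bg-168: 57.06%, Bg-170: 42.94%.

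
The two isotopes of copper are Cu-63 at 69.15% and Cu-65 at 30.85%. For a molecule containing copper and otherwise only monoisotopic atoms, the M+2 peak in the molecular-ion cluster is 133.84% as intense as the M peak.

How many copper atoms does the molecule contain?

The M+2/M ratio from n Cu atoms is n · q/p = n · 0.3085/0.6915.
n = 1.3384 × 0.6915/0.3085 = 3.00 ≈ 3

3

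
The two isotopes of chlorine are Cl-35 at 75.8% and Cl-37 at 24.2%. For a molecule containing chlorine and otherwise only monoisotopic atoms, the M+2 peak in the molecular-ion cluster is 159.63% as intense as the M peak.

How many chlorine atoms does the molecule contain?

The M+2/M ratio from n Cl atoms is n · q/p = n · 0.242/0.758.
n = 1.5963 × 0.758/0.242 = 5.00 ≈ 5

5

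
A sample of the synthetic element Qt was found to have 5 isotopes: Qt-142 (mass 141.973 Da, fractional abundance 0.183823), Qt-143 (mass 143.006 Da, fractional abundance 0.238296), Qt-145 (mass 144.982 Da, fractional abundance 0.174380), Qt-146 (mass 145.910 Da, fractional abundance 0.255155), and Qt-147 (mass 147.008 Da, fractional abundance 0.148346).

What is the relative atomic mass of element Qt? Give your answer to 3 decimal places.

144.495 Da

The abundance-weighted mean is 0.183823 × 141.973 + 0.238296 × 143.006 + 0.174380 × 144.982 + 0.255155 × 145.910 + 0.148346 × 147.008
= 26.0979 + 34.0778 + 25.2820 + 37.2297 + 21.8080 = 144.4954 Da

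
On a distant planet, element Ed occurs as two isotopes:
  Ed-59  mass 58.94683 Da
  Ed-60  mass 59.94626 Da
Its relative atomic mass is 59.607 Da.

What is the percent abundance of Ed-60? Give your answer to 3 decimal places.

66.055%

With x = fraction of Ed-59 (so Ed-60 is 1 − x):
58.94683·x + 59.94626·(1 − x) = 59.607
(58.94683 − 59.94626)·x = 59.607 − 59.94626
x = -0.33926 / -0.99943 = 0.33945 → 33.945% Ed-59, 66.055% Ed-60.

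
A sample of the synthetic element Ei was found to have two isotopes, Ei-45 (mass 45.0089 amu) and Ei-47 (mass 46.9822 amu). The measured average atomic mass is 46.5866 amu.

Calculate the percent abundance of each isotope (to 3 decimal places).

Let x be the fractional abundance of Ei-45; then Ei-47 has abundance 1 − x.
45.0089·x + 46.9822·(1 − x) = 46.5866
(45.0089 − 46.9822)·x = 46.5866 − 46.9822
x = -0.3956 / -1.9733 = 0.20048 → 20.048% Ei-45, 79.952% Ei-47.

Ei-45: 20.048%, Ei-47: 79.952%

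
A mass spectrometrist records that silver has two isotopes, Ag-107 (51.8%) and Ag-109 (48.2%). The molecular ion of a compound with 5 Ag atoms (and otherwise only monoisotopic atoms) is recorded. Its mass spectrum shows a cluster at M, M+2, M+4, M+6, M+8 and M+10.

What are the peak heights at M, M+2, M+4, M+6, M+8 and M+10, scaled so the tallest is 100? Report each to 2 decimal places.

Expanding (0.518 + 0.482)^5:
P(M) = 0.518^5 = 0.037295
P(M+2) = 5 × 0.518^4 × 0.482^1 = 0.173515
P(M+4) = 10 × 0.518^3 × 0.482^2 = 0.322911
P(M+6) = 10 × 0.518^2 × 0.482^3 = 0.300470
P(M+8) = 5 × 0.518^1 × 0.482^4 = 0.139794
P(M+10) = 0.482^5 = 0.026016
The M+4 peak is largest (0.322911); scaling to 100 gives 11.55 : 53.73 : 100.00 : 93.05 : 43.29 : 8.06.

11.55 : 53.73 : 100.00 : 93.05 : 43.29 : 8.06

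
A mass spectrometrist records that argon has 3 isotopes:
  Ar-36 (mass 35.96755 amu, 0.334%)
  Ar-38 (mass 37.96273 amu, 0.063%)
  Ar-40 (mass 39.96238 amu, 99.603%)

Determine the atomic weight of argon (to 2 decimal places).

39.95 amu

Ar = Σ fᵢ·mᵢ = 0.00334 × 35.96755 + 0.00063 × 37.96273 + 0.99603 × 39.96238
= 0.120132 + 0.023917 + 39.803729 = 39.947778 amu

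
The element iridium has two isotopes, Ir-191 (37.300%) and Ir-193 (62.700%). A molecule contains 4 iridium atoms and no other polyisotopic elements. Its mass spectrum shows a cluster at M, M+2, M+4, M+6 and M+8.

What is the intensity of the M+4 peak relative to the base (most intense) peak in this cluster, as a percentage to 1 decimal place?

(0.37300 + 0.62700)^4 gives M 0.0194, M+2 0.1302, M+4 0.3282, M+6 0.3678, M+8 0.1546; the largest is M+6.
P(M+6) = C(4,3) × 0.37300^1 × 0.62700^3 = 4 × 0.3730 × 0.24649188 = 0.367766 (base)
P(M+4) = C(4,2) × 0.37300^2 × 0.62700^2 = 6 × 0.139129 × 0.393129 = 0.328174
Relative intensity = 0.328174 / 0.367766 × 100 = 89.2

89.2%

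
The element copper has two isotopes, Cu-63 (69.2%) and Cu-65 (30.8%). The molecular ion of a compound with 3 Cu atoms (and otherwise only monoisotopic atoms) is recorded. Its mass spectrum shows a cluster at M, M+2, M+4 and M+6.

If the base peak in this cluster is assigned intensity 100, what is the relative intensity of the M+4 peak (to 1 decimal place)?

44.5

Binomial terms of (0.692 + 0.308)^3: M 0.3314, M+2 0.4425, M+4 0.1969, M+6 0.0292 → M+2 is the base peak.
P(M+2) = C(3,1) × 0.692^2 × 0.308^1 = 3 × 0.478864 × 0.3080 = 0.442470 (base)
P(M+4) = C(3,2) × 0.692^1 × 0.308^2 = 3 × 0.6920 × 0.094864 = 0.196938
Relative intensity = 0.196938 / 0.442470 × 100 = 44.5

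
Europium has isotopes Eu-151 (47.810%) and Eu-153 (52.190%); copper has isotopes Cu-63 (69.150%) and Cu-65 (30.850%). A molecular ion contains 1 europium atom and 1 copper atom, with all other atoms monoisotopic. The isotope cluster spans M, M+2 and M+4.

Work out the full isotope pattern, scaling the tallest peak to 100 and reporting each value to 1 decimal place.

Europium pattern (n=1): 0.4781 : 0.5219
Copper pattern (n=1): 0.6915 : 0.3085
Convolve the two distributions (both contribute in 2-u steps):
  M: 0.4781×0.6915 = 0.330606
  M+2: 0.4781×0.3085 + 0.5219×0.6915 = 0.508388
  M+4: 0.5219×0.3085 = 0.161006
Scale to base peak (0.508388) = 100: 65.0 : 100.0 : 31.7

65.0 : 100.0 : 31.7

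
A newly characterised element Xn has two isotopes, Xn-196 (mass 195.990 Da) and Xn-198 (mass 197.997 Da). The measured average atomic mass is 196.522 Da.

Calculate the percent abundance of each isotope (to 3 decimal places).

With x = fraction of Xn-196 (so Xn-198 is 1 − x):
195.990·x + 197.997·(1 − x) = 196.522
(195.990 − 197.997)·x = 196.522 − 197.997
x = -1.475 / -2.007 = 0.73493 → 73.493% Xn-196, 26.507% Xn-198.

Xn-196: 73.493%, Xn-198: 26.507%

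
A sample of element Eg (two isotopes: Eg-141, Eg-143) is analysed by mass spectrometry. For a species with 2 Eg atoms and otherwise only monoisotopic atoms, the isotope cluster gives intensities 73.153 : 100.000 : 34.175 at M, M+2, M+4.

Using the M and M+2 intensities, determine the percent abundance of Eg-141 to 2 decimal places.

Write p for the Eg-141 fraction. I(M+2)/I(M) = [C(2,1)·p^1·(1−p)] / p^2 = 2·(1−p)/p = 100.000/73.153 = 1.3670
(1−p)/p = 1.3670/2 = 0.6835  ⇒  p = 1/(1 + 0.6835) = 0.5940
Eg-141: 59.40%, Eg-143: 40.60%.

59.40%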